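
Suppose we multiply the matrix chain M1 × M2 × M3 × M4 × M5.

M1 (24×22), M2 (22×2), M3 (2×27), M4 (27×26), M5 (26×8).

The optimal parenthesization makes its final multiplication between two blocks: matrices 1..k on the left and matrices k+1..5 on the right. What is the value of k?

Adjacent pairs: M1M2 = 24·22·2 = 1056; M2M3 = 22·2·27 = 1188; M3M4 = 2·27·26 = 1404; M4M5 = 27·26·8 = 5616.
Length 3: M1..M3: k=1: 0+1188+24·22·27=15444; k=2: 1056+0+24·2·27=2352 → min 2352 | M2..M4: k=2: 0+1404+22·2·26=2548; k=3: 1188+0+22·27·26=16632 → min 2548 | M3..M5: k=3: 0+5616+2·27·8=6048; k=4: 1404+0+2·26·8=1820 → min 1820.
Length 4: M1..M4: k=1: 0+2548+24·22·26=16276; k=2: 1056+1404+24·2·26=3708; k=3: 2352+0+24·27·26=19200 → min 3708 | M2..M5: k=2: 0+1820+22·2·8=2172; k=3: 1188+5616+22·27·8=11556; k=4: 2548+0+22·26·8=7124 → min 2172.
Top-level splits: k=1: (M1..M1)·(M2..M5) → 0+2172+24·22·8 = 6396; k=2: (M1..M2)·(M3..M5) → 1056+1820+24·2·8 = 3260; k=3: (M1..M3)·(M4..M5) → 2352+5616+24·27·8 = 13152; k=4: (M1..M4)·(M5..M5) → 3708+0+24·26·8 = 8700.
Best split is after M2, i.e. k = 2.

2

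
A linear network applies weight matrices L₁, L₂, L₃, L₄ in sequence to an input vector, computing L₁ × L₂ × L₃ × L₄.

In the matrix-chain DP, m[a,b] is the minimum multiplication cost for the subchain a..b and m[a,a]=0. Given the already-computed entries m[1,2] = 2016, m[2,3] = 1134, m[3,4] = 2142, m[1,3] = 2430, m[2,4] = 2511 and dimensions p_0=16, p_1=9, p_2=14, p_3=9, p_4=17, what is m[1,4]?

m[1,4] = min over k∈[1,3] of m[1,k]+m[k+1,4]+p_{0}·p_k·p_{4}.
k=1: 0 + 2511 + 16·9·17 = 4959; k=2: 2016 + 2142 + 16·14·17 = 7966; k=3: 2430 + 0 + 16·9·17 = 4878.
Minimum: 4878 at k=3.

4878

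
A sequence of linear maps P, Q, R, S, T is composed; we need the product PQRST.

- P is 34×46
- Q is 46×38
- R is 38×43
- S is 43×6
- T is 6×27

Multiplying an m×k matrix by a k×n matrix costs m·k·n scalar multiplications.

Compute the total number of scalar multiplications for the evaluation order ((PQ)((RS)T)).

110276

(PQ): 34×46 by 46×38 → 34×38, cost 34·46·38 = 59432
(RS): 38×43 by 43×6 → 38×6, cost 38·43·6 = 9804
((RS)T): 38×6 by 6×27 → 38×27, cost 38·6·27 = 6156; cumulative 15960
((PQ)((RS)T)): 34×38 by 38×27 → 34×27, cost 34·38·27 = 34884; cumulative 110276
Total: 110276 scalar multiplications.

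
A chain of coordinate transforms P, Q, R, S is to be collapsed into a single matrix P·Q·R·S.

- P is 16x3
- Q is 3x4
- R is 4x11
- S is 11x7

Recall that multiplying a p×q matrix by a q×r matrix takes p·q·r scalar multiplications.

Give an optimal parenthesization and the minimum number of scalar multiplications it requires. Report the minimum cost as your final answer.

Adjacent pairs: PQ = 16·3·4 = 192; QR = 3·4·11 = 132; RS = 4·11·7 = 308.
Length 3: P..R: k=1: 0+132+16·3·11=660; k=2: 192+0+16·4·11=896 → min 660 | Q..S: k=2: 0+308+3·4·7=392; k=3: 132+0+3·11·7=363 → min 363.
Length 4: P..S: k=1: 0+363+16·3·7=699; k=2: 192+308+16·4·7=948; k=3: 660+0+16·11·7=1892 → min 699.
Optimal parenthesization: (P·((Q·R)·S)) with cost 699.

699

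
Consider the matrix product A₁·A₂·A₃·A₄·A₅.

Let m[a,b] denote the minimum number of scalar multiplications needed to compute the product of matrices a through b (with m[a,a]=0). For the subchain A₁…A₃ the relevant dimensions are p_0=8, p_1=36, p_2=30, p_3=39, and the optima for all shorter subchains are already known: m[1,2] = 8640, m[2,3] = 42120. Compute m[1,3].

18000

m[1,3] = min over k∈[1,2] of m[1,k]+m[k+1,3]+p_{0}·p_k·p_{3}.
k=1: 0 + 42120 + 8·36·39 = 53352; k=2: 8640 + 0 + 8·30·39 = 18000.
Minimum: 18000 at k=2.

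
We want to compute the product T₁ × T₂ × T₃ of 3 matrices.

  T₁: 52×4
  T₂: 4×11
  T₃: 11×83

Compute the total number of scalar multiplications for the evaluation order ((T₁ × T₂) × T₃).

49764

(T₁ × T₂): 52×4 by 4×11 → 52×11, cost 52·4·11 = 2288
((T₁ × T₂) × T₃): 52×11 by 11×83 → 52×83, cost 52·11·83 = 47476; cumulative 49764
Total: 49764 scalar multiplications.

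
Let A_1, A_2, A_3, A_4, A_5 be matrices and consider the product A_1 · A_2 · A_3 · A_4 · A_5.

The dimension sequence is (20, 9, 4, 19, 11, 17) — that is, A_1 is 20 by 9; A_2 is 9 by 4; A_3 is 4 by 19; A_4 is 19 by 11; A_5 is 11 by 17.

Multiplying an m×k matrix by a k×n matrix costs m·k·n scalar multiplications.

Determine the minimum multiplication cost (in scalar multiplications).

Adjacent pairs: A_1A_2 = 20·9·4 = 720; A_2A_3 = 9·4·19 = 684; A_3A_4 = 4·19·11 = 836; A_4A_5 = 19·11·17 = 3553.
Length 3: A_1..A_3: k=1: 0+684+20·9·19=4104; k=2: 720+0+20·4·19=2240 → min 2240 | A_2..A_4: k=2: 0+836+9·4·11=1232; k=3: 684+0+9·19·11=2565 → min 1232 | A_3..A_5: k=3: 0+3553+4·19·17=4845; k=4: 836+0+4·11·17=1584 → min 1584.
Length 4: A_1..A_4: k=1: 0+1232+20·9·11=3212; k=2: 720+836+20·4·11=2436; k=3: 2240+0+20·19·11=6420 → min 2436 | A_2..A_5: k=2: 0+1584+9·4·17=2196; k=3: 684+3553+9·19·17=7144; k=4: 1232+0+9·11·17=2915 → min 2196.
Length 5: A_1..A_5: k=1: 0+2196+20·9·17=5256; k=2: 720+1584+20·4·17=3664; k=3: 2240+3553+20·19·17=12253; k=4: 2436+0+20·11·17=6176 → min 3664.
Optimal order: ((A_1 · A_2) · ((A_3 · A_4) · A_5)) with cost 3664.

3664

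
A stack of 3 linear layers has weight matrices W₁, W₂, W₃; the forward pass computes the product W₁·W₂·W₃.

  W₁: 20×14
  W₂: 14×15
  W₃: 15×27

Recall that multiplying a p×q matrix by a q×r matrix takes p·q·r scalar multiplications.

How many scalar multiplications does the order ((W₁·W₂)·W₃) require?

12300

(W₁·W₂): 20×14 by 14×15 → 20×15, cost 20·14·15 = 4200
((W₁·W₂)·W₃): 20×15 by 15×27 → 20×27, cost 20·15·27 = 8100; cumulative 12300
Total: 12300 scalar multiplications.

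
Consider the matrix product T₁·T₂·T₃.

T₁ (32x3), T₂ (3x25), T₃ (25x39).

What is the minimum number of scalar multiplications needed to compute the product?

Order (T₁·(T₂·T₃)): (T₂·T₃): 3×25 by 25×39 → 3×39, cost 3·25·39 = 2925; (T₁·(T₂·T₃)): 32×3 by 3×39 → 32×39, cost 32·3·39 = 3744; cumulative 6669. Total 6669.
Order ((T₁·T₂)·T₃): (T₁·T₂): 32×3 by 3×25 → 32×25, cost 32·3·25 = 2400; ((T₁·T₂)·T₃): 32×25 by 25×39 → 32×39, cost 32·25·39 = 31200; cumulative 33600. Total 33600.
Minimum: 6669.

6669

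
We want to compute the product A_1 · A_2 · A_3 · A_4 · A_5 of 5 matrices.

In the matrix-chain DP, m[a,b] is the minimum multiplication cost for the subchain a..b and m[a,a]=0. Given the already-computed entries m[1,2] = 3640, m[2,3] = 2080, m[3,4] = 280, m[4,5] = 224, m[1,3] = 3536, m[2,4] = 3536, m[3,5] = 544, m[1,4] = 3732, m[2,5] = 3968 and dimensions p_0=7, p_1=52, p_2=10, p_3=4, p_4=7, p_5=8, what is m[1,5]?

3984

m[1,5] = min over k∈[1,4] of m[1,k]+m[k+1,5]+p_{0}·p_k·p_{5}.
k=1: 0 + 3968 + 7·52·8 = 6880; k=2: 3640 + 544 + 7·10·8 = 4744; k=3: 3536 + 224 + 7·4·8 = 3984; k=4: 3732 + 0 + 7·7·8 = 4124.
Minimum: 3984 at k=3.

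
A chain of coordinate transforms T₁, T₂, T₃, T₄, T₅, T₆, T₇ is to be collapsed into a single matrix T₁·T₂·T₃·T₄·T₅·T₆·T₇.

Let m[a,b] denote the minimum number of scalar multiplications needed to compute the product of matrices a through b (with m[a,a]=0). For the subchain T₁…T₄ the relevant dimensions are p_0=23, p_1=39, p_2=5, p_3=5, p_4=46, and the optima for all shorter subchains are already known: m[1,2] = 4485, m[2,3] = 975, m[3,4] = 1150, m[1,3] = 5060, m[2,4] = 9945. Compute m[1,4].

10350

m[1,4] = min over k∈[1,3] of m[1,k]+m[k+1,4]+p_{0}·p_k·p_{4}.
k=1: 0 + 9945 + 23·39·46 = 51207; k=2: 4485 + 1150 + 23·5·46 = 10925; k=3: 5060 + 0 + 23·5·46 = 10350.
Minimum: 10350 at k=3.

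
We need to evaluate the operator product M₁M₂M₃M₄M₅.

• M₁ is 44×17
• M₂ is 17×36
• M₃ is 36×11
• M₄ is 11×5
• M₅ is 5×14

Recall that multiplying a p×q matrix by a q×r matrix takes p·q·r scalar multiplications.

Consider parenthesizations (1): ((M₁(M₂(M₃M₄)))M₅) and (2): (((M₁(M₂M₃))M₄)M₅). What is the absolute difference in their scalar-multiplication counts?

Order (1) = ((M₁(M₂(M₃M₄)))M₅): (M₃M₄): 36×11 by 11×5 → 36×5, cost 36·11·5 = 1980; (M₂(M₃M₄)): 17×36 by 36×5 → 17×5, cost 17·36·5 = 3060; cumulative 5040; (M₁(M₂(M₃M₄))): 44×17 by 17×5 → 44×5, cost 44·17·5 = 3740; cumulative 8780; ((M₁(M₂(M₃M₄)))M₅): 44×5 by 5×14 → 44×14, cost 44·5·14 = 3080; cumulative 11860. Total 11860.
Order (2) = (((M₁(M₂M₃))M₄)M₅): (M₂M₃): 17×36 by 36×11 → 17×11, cost 17·36·11 = 6732; (M₁(M₂M₃)): 44×17 by 17×11 → 44×11, cost 44·17·11 = 8228; cumulative 14960; ((M₁(M₂M₃))M₄): 44×11 by 11×5 → 44×5, cost 44·11·5 = 2420; cumulative 17380; (((M₁(M₂M₃))M₄)M₅): 44×5 by 5×14 → 44×14, cost 44·5·14 = 3080; cumulative 20460. Total 20460.
Difference: |11860 − 20460| = 8600.

8600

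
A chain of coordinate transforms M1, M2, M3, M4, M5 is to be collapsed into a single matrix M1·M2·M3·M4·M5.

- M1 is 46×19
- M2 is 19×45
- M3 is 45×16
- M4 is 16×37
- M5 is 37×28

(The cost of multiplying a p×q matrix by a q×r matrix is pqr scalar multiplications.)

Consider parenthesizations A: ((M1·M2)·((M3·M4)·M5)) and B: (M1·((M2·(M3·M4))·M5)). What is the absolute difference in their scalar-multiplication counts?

68119

Order A = ((M1·M2)·((M3·M4)·M5)): (M1·M2): 46×19 by 19×45 → 46×45, cost 46·19·45 = 39330; (M3·M4): 45×16 by 16×37 → 45×37, cost 45·16·37 = 26640; ((M3·M4)·M5): 45×37 by 37×28 → 45×28, cost 45·37·28 = 46620; cumulative 73260; ((M1·M2)·((M3·M4)·M5)): 46×45 by 45×28 → 46×28, cost 46·45·28 = 57960; cumulative 170550. Total 170550.
Order B = (M1·((M2·(M3·M4))·M5)): (M3·M4): 45×16 by 16×37 → 45×37, cost 45·16·37 = 26640; (M2·(M3·M4)): 19×45 by 45×37 → 19×37, cost 19·45·37 = 31635; cumulative 58275; ((M2·(M3·M4))·M5): 19×37 by 37×28 → 19×28, cost 19·37·28 = 19684; cumulative 77959; (M1·((M2·(M3·M4))·M5)): 46×19 by 19×28 → 46×28, cost 46·19·28 = 24472; cumulative 102431. Total 102431.
Difference: |170550 − 102431| = 68119.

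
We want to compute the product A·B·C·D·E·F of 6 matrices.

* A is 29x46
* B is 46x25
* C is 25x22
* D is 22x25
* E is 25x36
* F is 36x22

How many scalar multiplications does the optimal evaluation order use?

Adjacent pairs: AB = 29·46·25 = 33350; BC = 46·25·22 = 25300; CD = 25·22·25 = 13750; DE = 22·25·36 = 19800; EF = 25·36·22 = 19800.
Length 3: A..C: k=1: 0+25300+29·46·22=54648; k=2: 33350+0+29·25·22=49300 → min 49300 | B..D: k=2: 0+13750+46·25·25=42500; k=3: 25300+0+46·22·25=50600 → min 42500 | C..E: k=3: 0+19800+25·22·36=39600; k=4: 13750+0+25·25·36=36250 → min 36250 | D..F: k=4: 0+19800+22·25·22=31900; k=5: 19800+0+22·36·22=37224 → min 31900.
Length 4: A..D: k=1: 0+42500+29·46·25=75850; k=2: 33350+13750+29·25·25=65225; k=3: 49300+0+29·22·25=65250 → min 65225 | B..E: k=2: 0+36250+46·25·36=77650; k=3: 25300+19800+46·22·36=81532; k=4: 42500+0+46·25·36=83900 → min 77650 | C..F: k=3: 0+31900+25·22·22=44000; k=4: 13750+19800+25·25·22=47300; k=5: 36250+0+25·36·22=56050 → min 44000.
Length 5: A..E: k=1: 0+77650+29·46·36=125674; k=2: 33350+36250+29·25·36=95700; k=3: 49300+19800+29·22·36=92068; k=4: 65225+0+29·25·36=91325 → min 91325 | B..F: k=2: 0+44000+46·25·22=69300; k=3: 25300+31900+46·22·22=79464; k=4: 42500+19800+46·25·22=87600; k=5: 77650+0+46·36·22=114082 → min 69300.
Length 6: A..F: k=1: 0+69300+29·46·22=98648; k=2: 33350+44000+29·25·22=93300; k=3: 49300+31900+29·22·22=95236; k=4: 65225+19800+29·25·22=100975; k=5: 91325+0+29·36·22=114293 → min 93300.
Optimal order: ((A·B)·(C·(D·(E·F)))) with cost 93300.

93300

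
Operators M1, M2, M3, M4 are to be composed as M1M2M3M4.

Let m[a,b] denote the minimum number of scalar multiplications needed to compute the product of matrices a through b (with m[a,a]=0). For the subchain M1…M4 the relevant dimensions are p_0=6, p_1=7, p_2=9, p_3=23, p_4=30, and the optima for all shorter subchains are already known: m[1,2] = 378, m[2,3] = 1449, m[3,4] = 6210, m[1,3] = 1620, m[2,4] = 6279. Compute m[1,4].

5760

m[1,4] = min over k∈[1,3] of m[1,k]+m[k+1,4]+p_{0}·p_k·p_{4}.
k=1: 0 + 6279 + 6·7·30 = 7539; k=2: 378 + 6210 + 6·9·30 = 8208; k=3: 1620 + 0 + 6·23·30 = 5760.
Minimum: 5760 at k=3.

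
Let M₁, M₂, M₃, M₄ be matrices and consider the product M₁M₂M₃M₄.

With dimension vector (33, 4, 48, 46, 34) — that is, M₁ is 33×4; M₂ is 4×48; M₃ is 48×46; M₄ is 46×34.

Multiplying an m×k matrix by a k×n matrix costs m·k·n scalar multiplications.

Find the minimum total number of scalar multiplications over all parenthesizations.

19576

Adjacent pairs: M₁M₂ = 33·4·48 = 6336; M₂M₃ = 4·48·46 = 8832; M₃M₄ = 48·46·34 = 75072.
Length 3: M₁..M₃: k=1: 0+8832+33·4·46=14904; k=2: 6336+0+33·48·46=79200 → min 14904 | M₂..M₄: k=2: 0+75072+4·48·34=81600; k=3: 8832+0+4·46·34=15088 → min 15088.
Length 4: M₁..M₄: k=1: 0+15088+33·4·34=19576; k=2: 6336+75072+33·48·34=135264; k=3: 14904+0+33·46·34=66516 → min 19576.
Optimal order: (M₁((M₂M₃)M₄)) with cost 19576.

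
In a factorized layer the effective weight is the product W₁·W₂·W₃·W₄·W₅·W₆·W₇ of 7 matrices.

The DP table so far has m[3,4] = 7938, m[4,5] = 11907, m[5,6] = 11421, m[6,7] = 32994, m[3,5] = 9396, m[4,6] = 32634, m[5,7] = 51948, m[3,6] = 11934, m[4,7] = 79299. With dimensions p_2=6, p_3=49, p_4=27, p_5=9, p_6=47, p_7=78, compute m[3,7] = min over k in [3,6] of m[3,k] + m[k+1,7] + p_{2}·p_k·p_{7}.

m[3,7] = min over k∈[3,6] of m[3,k]+m[k+1,7]+p_{2}·p_k·p_{7}.
k=3: 0 + 79299 + 6·49·78 = 102231; k=4: 7938 + 51948 + 6·27·78 = 72522; k=5: 9396 + 32994 + 6·9·78 = 46602; k=6: 11934 + 0 + 6·47·78 = 33930.
Minimum: 33930 at k=6.

33930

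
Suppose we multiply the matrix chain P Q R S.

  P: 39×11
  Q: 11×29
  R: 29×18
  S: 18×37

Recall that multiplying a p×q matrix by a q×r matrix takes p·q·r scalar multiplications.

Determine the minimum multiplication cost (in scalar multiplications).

28941

Adjacent pairs: PQ = 39·11·29 = 12441; QR = 11·29·18 = 5742; RS = 29·18·37 = 19314.
Length 3: P..R: k=1: 0+5742+39·11·18=13464; k=2: 12441+0+39·29·18=32799 → min 13464 | Q..S: k=2: 0+19314+11·29·37=31117; k=3: 5742+0+11·18·37=13068 → min 13068.
Length 4: P..S: k=1: 0+13068+39·11·37=28941; k=2: 12441+19314+39·29·37=73602; k=3: 13464+0+39·18·37=39438 → min 28941.
Optimal order: (P ((Q R) S)) with cost 28941.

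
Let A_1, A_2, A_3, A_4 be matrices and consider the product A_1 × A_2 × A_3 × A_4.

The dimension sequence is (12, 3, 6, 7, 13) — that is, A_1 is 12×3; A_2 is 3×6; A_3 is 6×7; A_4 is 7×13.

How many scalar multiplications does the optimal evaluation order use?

Adjacent pairs: A_1A_2 = 12·3·6 = 216; A_2A_3 = 3·6·7 = 126; A_3A_4 = 6·7·13 = 546.
Length 3: A_1..A_3: k=1: 0+126+12·3·7=378; k=2: 216+0+12·6·7=720 → min 378 | A_2..A_4: k=2: 0+546+3·6·13=780; k=3: 126+0+3·7·13=399 → min 399.
Length 4: A_1..A_4: k=1: 0+399+12·3·13=867; k=2: 216+546+12·6·13=1698; k=3: 378+0+12·7·13=1470 → min 867.
Optimal order: (A_1 × ((A_2 × A_3) × A_4)) with cost 867.

867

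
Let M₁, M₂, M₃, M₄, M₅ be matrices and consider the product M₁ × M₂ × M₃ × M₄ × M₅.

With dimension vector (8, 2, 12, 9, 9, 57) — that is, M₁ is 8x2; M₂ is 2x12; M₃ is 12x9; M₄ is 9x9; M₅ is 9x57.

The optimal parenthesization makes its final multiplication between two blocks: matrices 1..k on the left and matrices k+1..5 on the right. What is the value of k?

Adjacent pairs: M₁M₂ = 8·2·12 = 192; M₂M₃ = 2·12·9 = 216; M₃M₄ = 12·9·9 = 972; M₄M₅ = 9·9·57 = 4617.
Length 3: M₁..M₃: k=1: 0+216+8·2·9=360; k=2: 192+0+8·12·9=1056 → min 360 | M₂..M₄: k=2: 0+972+2·12·9=1188; k=3: 216+0+2·9·9=378 → min 378 | M₃..M₅: k=3: 0+4617+12·9·57=10773; k=4: 972+0+12·9·57=7128 → min 7128.
Length 4: M₁..M₄: k=1: 0+378+8·2·9=522; k=2: 192+972+8·12·9=2028; k=3: 360+0+8·9·9=1008 → min 522 | M₂..M₅: k=2: 0+7128+2·12·57=8496; k=3: 216+4617+2·9·57=5859; k=4: 378+0+2·9·57=1404 → min 1404.
Top-level splits: k=1: (M₁..M₁)·(M₂..M₅) → 0+1404+8·2·57 = 2316; k=2: (M₁..M₂)·(M₃..M₅) → 192+7128+8·12·57 = 12792; k=3: (M₁..M₃)·(M₄..M₅) → 360+4617+8·9·57 = 9081; k=4: (M₁..M₄)·(M₅..M₅) → 522+0+8·9·57 = 4626.
Best split is after M₁, i.e. k = 1.

1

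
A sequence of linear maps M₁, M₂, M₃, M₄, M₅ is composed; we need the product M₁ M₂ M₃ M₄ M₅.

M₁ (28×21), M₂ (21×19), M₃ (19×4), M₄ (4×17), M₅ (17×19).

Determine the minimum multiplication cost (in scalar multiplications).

Adjacent pairs: M₁M₂ = 28·21·19 = 11172; M₂M₃ = 21·19·4 = 1596; M₃M₄ = 19·4·17 = 1292; M₄M₅ = 4·17·19 = 1292.
Length 3: M₁..M₃: k=1: 0+1596+28·21·4=3948; k=2: 11172+0+28·19·4=13300 → min 3948 | M₂..M₄: k=2: 0+1292+21·19·17=8075; k=3: 1596+0+21·4·17=3024 → min 3024 | M₃..M₅: k=3: 0+1292+19·4·19=2736; k=4: 1292+0+19·17·19=7429 → min 2736.
Length 4: M₁..M₄: k=1: 0+3024+28·21·17=13020; k=2: 11172+1292+28·19·17=21508; k=3: 3948+0+28·4·17=5852 → min 5852 | M₂..M₅: k=2: 0+2736+21·19·19=10317; k=3: 1596+1292+21·4·19=4484; k=4: 3024+0+21·17·19=9807 → min 4484.
Length 5: M₁..M₅: k=1: 0+4484+28·21·19=15656; k=2: 11172+2736+28·19·19=24016; k=3: 3948+1292+28·4·19=7368; k=4: 5852+0+28·17·19=14896 → min 7368.
Optimal order: ((M₁ (M₂ M₃)) (M₄ M₅)) with cost 7368.

7368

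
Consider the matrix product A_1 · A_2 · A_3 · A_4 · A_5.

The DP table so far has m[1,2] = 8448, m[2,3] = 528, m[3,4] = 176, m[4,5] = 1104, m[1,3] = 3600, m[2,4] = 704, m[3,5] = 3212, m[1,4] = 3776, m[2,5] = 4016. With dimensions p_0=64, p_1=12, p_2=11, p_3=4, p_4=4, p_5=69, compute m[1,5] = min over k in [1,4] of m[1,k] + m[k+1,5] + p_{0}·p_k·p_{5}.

m[1,5] = min over k∈[1,4] of m[1,k]+m[k+1,5]+p_{0}·p_k·p_{5}.
k=1: 0 + 4016 + 64·12·69 = 57008; k=2: 8448 + 3212 + 64·11·69 = 60236; k=3: 3600 + 1104 + 64·4·69 = 22368; k=4: 3776 + 0 + 64·4·69 = 21440.
Minimum: 21440 at k=4.

21440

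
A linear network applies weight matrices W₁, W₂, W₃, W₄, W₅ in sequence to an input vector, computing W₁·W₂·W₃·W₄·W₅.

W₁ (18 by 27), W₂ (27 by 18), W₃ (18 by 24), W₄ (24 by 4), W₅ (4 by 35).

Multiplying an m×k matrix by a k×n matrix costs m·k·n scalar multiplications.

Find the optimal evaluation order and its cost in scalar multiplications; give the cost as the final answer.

8136

Adjacent pairs: W₁W₂ = 18·27·18 = 8748; W₂W₃ = 27·18·24 = 11664; W₃W₄ = 18·24·4 = 1728; W₄W₅ = 24·4·35 = 3360.
Length 3: W₁..W₃: k=1: 0+11664+18·27·24=23328; k=2: 8748+0+18·18·24=16524 → min 16524 | W₂..W₄: k=2: 0+1728+27·18·4=3672; k=3: 11664+0+27·24·4=14256 → min 3672 | W₃..W₅: k=3: 0+3360+18·24·35=18480; k=4: 1728+0+18·4·35=4248 → min 4248.
Length 4: W₁..W₄: k=1: 0+3672+18·27·4=5616; k=2: 8748+1728+18·18·4=11772; k=3: 16524+0+18·24·4=18252 → min 5616 | W₂..W₅: k=2: 0+4248+27·18·35=21258; k=3: 11664+3360+27·24·35=37704; k=4: 3672+0+27·4·35=7452 → min 7452.
Length 5: W₁..W₅: k=1: 0+7452+18·27·35=24462; k=2: 8748+4248+18·18·35=24336; k=3: 16524+3360+18·24·35=35004; k=4: 5616+0+18·4·35=8136 → min 8136.
Optimal parenthesization: ((W₁·(W₂·(W₃·W₄)))·W₅) with cost 8136.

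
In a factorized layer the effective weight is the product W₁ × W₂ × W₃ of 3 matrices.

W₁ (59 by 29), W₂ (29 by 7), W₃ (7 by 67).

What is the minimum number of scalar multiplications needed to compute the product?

Order (W₁ × (W₂ × W₃)): (W₂ × W₃): 29×7 by 7×67 → 29×67, cost 29·7·67 = 13601; (W₁ × (W₂ × W₃)): 59×29 by 29×67 → 59×67, cost 59·29·67 = 114637; cumulative 128238. Total 128238.
Order ((W₁ × W₂) × W₃): (W₁ × W₂): 59×29 by 29×7 → 59×7, cost 59·29·7 = 11977; ((W₁ × W₂) × W₃): 59×7 by 7×67 → 59×67, cost 59·7·67 = 27671; cumulative 39648. Total 39648.
Minimum: 39648.

39648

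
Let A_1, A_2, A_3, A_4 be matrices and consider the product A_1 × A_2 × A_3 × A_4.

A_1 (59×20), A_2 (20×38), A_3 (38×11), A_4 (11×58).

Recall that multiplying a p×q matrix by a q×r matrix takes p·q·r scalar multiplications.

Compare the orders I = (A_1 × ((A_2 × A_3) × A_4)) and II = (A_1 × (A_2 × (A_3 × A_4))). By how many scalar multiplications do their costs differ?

47204

Order I = (A_1 × ((A_2 × A_3) × A_4)): (A_2 × A_3): 20×38 by 38×11 → 20×11, cost 20·38·11 = 8360; ((A_2 × A_3) × A_4): 20×11 by 11×58 → 20×58, cost 20·11·58 = 12760; cumulative 21120; (A_1 × ((A_2 × A_3) × A_4)): 59×20 by 20×58 → 59×58, cost 59·20·58 = 68440; cumulative 89560. Total 89560.
Order II = (A_1 × (A_2 × (A_3 × A_4))): (A_3 × A_4): 38×11 by 11×58 → 38×58, cost 38·11·58 = 24244; (A_2 × (A_3 × A_4)): 20×38 by 38×58 → 20×58, cost 20·38·58 = 44080; cumulative 68324; (A_1 × (A_2 × (A_3 × A_4))): 59×20 by 20×58 → 59×58, cost 59·20·58 = 68440; cumulative 136764. Total 136764.
Difference: |89560 − 136764| = 47204.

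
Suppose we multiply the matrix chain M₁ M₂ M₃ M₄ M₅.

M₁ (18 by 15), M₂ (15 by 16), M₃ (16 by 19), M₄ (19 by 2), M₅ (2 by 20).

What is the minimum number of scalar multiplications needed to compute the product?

2348

Adjacent pairs: M₁M₂ = 18·15·16 = 4320; M₂M₃ = 15·16·19 = 4560; M₃M₄ = 16·19·2 = 608; M₄M₅ = 19·2·20 = 760.
Length 3: M₁..M₃: k=1: 0+4560+18·15·19=9690; k=2: 4320+0+18·16·19=9792 → min 9690 | M₂..M₄: k=2: 0+608+15·16·2=1088; k=3: 4560+0+15·19·2=5130 → min 1088 | M₃..M₅: k=3: 0+760+16·19·20=6840; k=4: 608+0+16·2·20=1248 → min 1248.
Length 4: M₁..M₄: k=1: 0+1088+18·15·2=1628; k=2: 4320+608+18·16·2=5504; k=3: 9690+0+18·19·2=10374 → min 1628 | M₂..M₅: k=2: 0+1248+15·16·20=6048; k=3: 4560+760+15·19·20=11020; k=4: 1088+0+15·2·20=1688 → min 1688.
Length 5: M₁..M₅: k=1: 0+1688+18·15·20=7088; k=2: 4320+1248+18·16·20=11328; k=3: 9690+760+18·19·20=17290; k=4: 1628+0+18·2·20=2348 → min 2348.
Optimal order: ((M₁ (M₂ (M₃ M₄))) M₅) with cost 2348.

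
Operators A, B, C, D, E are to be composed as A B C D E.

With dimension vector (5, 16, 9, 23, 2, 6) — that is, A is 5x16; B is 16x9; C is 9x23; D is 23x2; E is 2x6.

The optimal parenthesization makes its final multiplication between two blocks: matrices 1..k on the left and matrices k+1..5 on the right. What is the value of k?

4

Adjacent pairs: AB = 5·16·9 = 720; BC = 16·9·23 = 3312; CD = 9·23·2 = 414; DE = 23·2·6 = 276.
Length 3: A..C: k=1: 0+3312+5·16·23=5152; k=2: 720+0+5·9·23=1755 → min 1755 | B..D: k=2: 0+414+16·9·2=702; k=3: 3312+0+16·23·2=4048 → min 702 | C..E: k=3: 0+276+9·23·6=1518; k=4: 414+0+9·2·6=522 → min 522.
Length 4: A..D: k=1: 0+702+5·16·2=862; k=2: 720+414+5·9·2=1224; k=3: 1755+0+5·23·2=1985 → min 862 | B..E: k=2: 0+522+16·9·6=1386; k=3: 3312+276+16·23·6=5796; k=4: 702+0+16·2·6=894 → min 894.
Top-level splits: k=1: (A..A)·(B..E) → 0+894+5·16·6 = 1374; k=2: (A..B)·(C..E) → 720+522+5·9·6 = 1512; k=3: (A..C)·(D..E) → 1755+276+5·23·6 = 2721; k=4: (A..D)·(E..E) → 862+0+5·2·6 = 922.
Best split is after D, i.e. k = 4.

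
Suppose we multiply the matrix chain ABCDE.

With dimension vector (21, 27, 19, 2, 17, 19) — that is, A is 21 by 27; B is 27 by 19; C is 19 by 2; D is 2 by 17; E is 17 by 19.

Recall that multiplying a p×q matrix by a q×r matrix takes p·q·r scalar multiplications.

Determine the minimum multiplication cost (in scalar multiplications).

3604

Adjacent pairs: AB = 21·27·19 = 10773; BC = 27·19·2 = 1026; CD = 19·2·17 = 646; DE = 2·17·19 = 646.
Length 3: A..C: k=1: 0+1026+21·27·2=2160; k=2: 10773+0+21·19·2=11571 → min 2160 | B..D: k=2: 0+646+27·19·17=9367; k=3: 1026+0+27·2·17=1944 → min 1944 | C..E: k=3: 0+646+19·2·19=1368; k=4: 646+0+19·17·19=6783 → min 1368.
Length 4: A..D: k=1: 0+1944+21·27·17=11583; k=2: 10773+646+21·19·17=18202; k=3: 2160+0+21·2·17=2874 → min 2874 | B..E: k=2: 0+1368+27·19·19=11115; k=3: 1026+646+27·2·19=2698; k=4: 1944+0+27·17·19=10665 → min 2698.
Length 5: A..E: k=1: 0+2698+21·27·19=13471; k=2: 10773+1368+21·19·19=19722; k=3: 2160+646+21·2·19=3604; k=4: 2874+0+21·17·19=9657 → min 3604.
Optimal order: ((A(BC))(DE)) with cost 3604.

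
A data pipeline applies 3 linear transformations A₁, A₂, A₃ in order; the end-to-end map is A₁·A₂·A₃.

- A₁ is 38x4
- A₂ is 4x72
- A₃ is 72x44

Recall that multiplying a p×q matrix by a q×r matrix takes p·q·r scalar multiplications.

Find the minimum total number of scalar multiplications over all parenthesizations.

19360

Order (A₁·(A₂·A₃)): (A₂·A₃): 4×72 by 72×44 → 4×44, cost 4·72·44 = 12672; (A₁·(A₂·A₃)): 38×4 by 4×44 → 38×44, cost 38·4·44 = 6688; cumulative 19360. Total 19360.
Order ((A₁·A₂)·A₃): (A₁·A₂): 38×4 by 4×72 → 38×72, cost 38·4·72 = 10944; ((A₁·A₂)·A₃): 38×72 by 72×44 → 38×44, cost 38·72·44 = 120384; cumulative 131328. Total 131328.
Minimum: 19360.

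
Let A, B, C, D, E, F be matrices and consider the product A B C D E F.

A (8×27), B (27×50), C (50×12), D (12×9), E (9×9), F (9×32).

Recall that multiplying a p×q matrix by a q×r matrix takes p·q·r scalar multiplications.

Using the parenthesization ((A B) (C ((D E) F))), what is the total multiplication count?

47228

(A B): 8×27 by 27×50 → 8×50, cost 8·27·50 = 10800
(D E): 12×9 by 9×9 → 12×9, cost 12·9·9 = 972
((D E) F): 12×9 by 9×32 → 12×32, cost 12·9·32 = 3456; cumulative 4428
(C ((D E) F)): 50×12 by 12×32 → 50×32, cost 50·12·32 = 19200; cumulative 23628
((A B) (C ((D E) F))): 8×50 by 50×32 → 8×32, cost 8·50·32 = 12800; cumulative 47228
Total: 47228 scalar multiplications.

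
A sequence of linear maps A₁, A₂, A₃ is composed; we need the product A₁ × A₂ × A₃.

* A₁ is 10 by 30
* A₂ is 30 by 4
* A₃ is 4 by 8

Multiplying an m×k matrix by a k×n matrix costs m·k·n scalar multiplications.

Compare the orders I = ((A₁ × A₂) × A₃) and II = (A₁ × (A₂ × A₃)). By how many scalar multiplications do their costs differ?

1840

Order I = ((A₁ × A₂) × A₃): (A₁ × A₂): 10×30 by 30×4 → 10×4, cost 10·30·4 = 1200; ((A₁ × A₂) × A₃): 10×4 by 4×8 → 10×8, cost 10·4·8 = 320; cumulative 1520. Total 1520.
Order II = (A₁ × (A₂ × A₃)): (A₂ × A₃): 30×4 by 4×8 → 30×8, cost 30·4·8 = 960; (A₁ × (A₂ × A₃)): 10×30 by 30×8 → 10×8, cost 10·30·8 = 2400; cumulative 3360. Total 3360.
Difference: |1520 − 3360| = 1840.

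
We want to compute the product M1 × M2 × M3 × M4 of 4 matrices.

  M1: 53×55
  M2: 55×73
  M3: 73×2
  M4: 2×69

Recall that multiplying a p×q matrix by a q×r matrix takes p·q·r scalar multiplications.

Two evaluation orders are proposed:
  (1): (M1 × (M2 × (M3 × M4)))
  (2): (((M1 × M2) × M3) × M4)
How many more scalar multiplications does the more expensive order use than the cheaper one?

260397

Order (1) = (M1 × (M2 × (M3 × M4))): (M3 × M4): 73×2 by 2×69 → 73×69, cost 73·2·69 = 10074; (M2 × (M3 × M4)): 55×73 by 73×69 → 55×69, cost 55·73·69 = 277035; cumulative 287109; (M1 × (M2 × (M3 × M4))): 53×55 by 55×69 → 53×69, cost 53·55·69 = 201135; cumulative 488244. Total 488244.
Order (2) = (((M1 × M2) × M3) × M4): (M1 × M2): 53×55 by 55×73 → 53×73, cost 53·55·73 = 212795; ((M1 × M2) × M3): 53×73 by 73×2 → 53×2, cost 53·73·2 = 7738; cumulative 220533; (((M1 × M2) × M3) × M4): 53×2 by 2×69 → 53×69, cost 53·2·69 = 7314; cumulative 227847. Total 227847.
Difference: |488244 − 227847| = 260397.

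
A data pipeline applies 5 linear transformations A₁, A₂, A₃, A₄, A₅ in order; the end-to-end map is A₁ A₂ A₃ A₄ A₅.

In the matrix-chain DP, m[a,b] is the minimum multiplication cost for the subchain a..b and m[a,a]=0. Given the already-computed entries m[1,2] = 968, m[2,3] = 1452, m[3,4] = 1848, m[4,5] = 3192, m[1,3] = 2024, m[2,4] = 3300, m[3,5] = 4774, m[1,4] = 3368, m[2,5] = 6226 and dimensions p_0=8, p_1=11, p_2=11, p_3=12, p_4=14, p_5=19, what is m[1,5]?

5496

m[1,5] = min over k∈[1,4] of m[1,k]+m[k+1,5]+p_{0}·p_k·p_{5}.
k=1: 0 + 6226 + 8·11·19 = 7898; k=2: 968 + 4774 + 8·11·19 = 7414; k=3: 2024 + 3192 + 8·12·19 = 7040; k=4: 3368 + 0 + 8·14·19 = 5496.
Minimum: 5496 at k=4.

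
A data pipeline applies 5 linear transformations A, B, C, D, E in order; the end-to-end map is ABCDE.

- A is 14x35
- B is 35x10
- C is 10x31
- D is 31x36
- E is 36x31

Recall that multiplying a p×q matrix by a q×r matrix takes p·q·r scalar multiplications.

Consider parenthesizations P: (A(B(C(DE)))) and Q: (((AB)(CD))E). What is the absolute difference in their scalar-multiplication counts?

Order P = (A(B(C(DE)))): (DE): 31×36 by 36×31 → 31×31, cost 31·36·31 = 34596; (C(DE)): 10×31 by 31×31 → 10×31, cost 10·31·31 = 9610; cumulative 44206; (B(C(DE))): 35×10 by 10×31 → 35×31, cost 35·10·31 = 10850; cumulative 55056; (A(B(C(DE)))): 14×35 by 35×31 → 14×31, cost 14·35·31 = 15190; cumulative 70246. Total 70246.
Order Q = (((AB)(CD))E): (AB): 14×35 by 35×10 → 14×10, cost 14·35·10 = 4900; (CD): 10×31 by 31×36 → 10×36, cost 10·31·36 = 11160; ((AB)(CD)): 14×10 by 10×36 → 14×36, cost 14·10·36 = 5040; cumulative 21100; (((AB)(CD))E): 14×36 by 36×31 → 14×31, cost 14·36·31 = 15624; cumulative 36724. Total 36724.
Difference: |70246 − 36724| = 33522.

33522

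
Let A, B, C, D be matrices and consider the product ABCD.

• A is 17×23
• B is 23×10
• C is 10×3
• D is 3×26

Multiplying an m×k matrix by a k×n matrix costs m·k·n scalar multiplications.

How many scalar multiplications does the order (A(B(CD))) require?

(CD): 10×3 by 3×26 → 10×26, cost 10·3·26 = 780
(B(CD)): 23×10 by 10×26 → 23×26, cost 23·10·26 = 5980; cumulative 6760
(A(B(CD))): 17×23 by 23×26 → 17×26, cost 17·23·26 = 10166; cumulative 16926
Total: 16926 scalar multiplications.

16926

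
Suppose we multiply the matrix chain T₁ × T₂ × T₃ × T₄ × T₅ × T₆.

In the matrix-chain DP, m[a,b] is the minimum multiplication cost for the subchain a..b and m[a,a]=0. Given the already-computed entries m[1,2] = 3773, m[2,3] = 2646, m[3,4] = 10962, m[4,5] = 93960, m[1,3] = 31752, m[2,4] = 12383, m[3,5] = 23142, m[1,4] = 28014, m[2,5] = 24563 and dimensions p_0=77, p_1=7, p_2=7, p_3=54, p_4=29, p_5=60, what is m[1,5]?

56903

m[1,5] = min over k∈[1,4] of m[1,k]+m[k+1,5]+p_{0}·p_k·p_{5}.
k=1: 0 + 24563 + 77·7·60 = 56903; k=2: 3773 + 23142 + 77·7·60 = 59255; k=3: 31752 + 93960 + 77·54·60 = 375192; k=4: 28014 + 0 + 77·29·60 = 161994.
Minimum: 56903 at k=1.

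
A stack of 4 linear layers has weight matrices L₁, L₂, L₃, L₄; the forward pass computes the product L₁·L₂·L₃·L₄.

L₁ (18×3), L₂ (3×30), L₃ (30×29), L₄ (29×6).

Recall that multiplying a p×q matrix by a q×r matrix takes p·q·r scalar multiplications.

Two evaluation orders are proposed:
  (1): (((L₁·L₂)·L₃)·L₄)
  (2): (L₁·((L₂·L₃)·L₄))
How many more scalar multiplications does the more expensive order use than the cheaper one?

16956

Order (1) = (((L₁·L₂)·L₃)·L₄): (L₁·L₂): 18×3 by 3×30 → 18×30, cost 18·3·30 = 1620; ((L₁·L₂)·L₃): 18×30 by 30×29 → 18×29, cost 18·30·29 = 15660; cumulative 17280; (((L₁·L₂)·L₃)·L₄): 18×29 by 29×6 → 18×6, cost 18·29·6 = 3132; cumulative 20412. Total 20412.
Order (2) = (L₁·((L₂·L₃)·L₄)): (L₂·L₃): 3×30 by 30×29 → 3×29, cost 3·30·29 = 2610; ((L₂·L₃)·L₄): 3×29 by 29×6 → 3×6, cost 3·29·6 = 522; cumulative 3132; (L₁·((L₂·L₃)·L₄)): 18×3 by 3×6 → 18×6, cost 18·3·6 = 324; cumulative 3456. Total 3456.
Difference: |20412 − 3456| = 16956.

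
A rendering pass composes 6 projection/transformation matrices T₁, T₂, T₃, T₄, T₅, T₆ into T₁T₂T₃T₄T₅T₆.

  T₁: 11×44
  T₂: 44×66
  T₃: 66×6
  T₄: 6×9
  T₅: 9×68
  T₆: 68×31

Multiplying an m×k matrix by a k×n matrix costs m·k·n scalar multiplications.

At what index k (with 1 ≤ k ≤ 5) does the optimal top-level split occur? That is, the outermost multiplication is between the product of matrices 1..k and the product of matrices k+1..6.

3

Adjacent pairs: T₁T₂ = 11·44·66 = 31944; T₂T₃ = 44·66·6 = 17424; T₃T₄ = 66·6·9 = 3564; T₄T₅ = 6·9·68 = 3672; T₅T₆ = 9·68·31 = 18972.
Length 3: T₁..T₃: k=1: 0+17424+11·44·6=20328; k=2: 31944+0+11·66·6=36300 → min 20328 | T₂..T₄: k=2: 0+3564+44·66·9=29700; k=3: 17424+0+44·6·9=19800 → min 19800 | T₃..T₅: k=3: 0+3672+66·6·68=30600; k=4: 3564+0+66·9·68=43956 → min 30600 | T₄..T₆: k=4: 0+18972+6·9·31=20646; k=5: 3672+0+6·68·31=16320 → min 16320.
Length 4: T₁..T₄: k=1: 0+19800+11·44·9=24156; k=2: 31944+3564+11·66·9=42042; k=3: 20328+0+11·6·9=20922 → min 20922 | T₂..T₅: k=2: 0+30600+44·66·68=228072; k=3: 17424+3672+44·6·68=39048; k=4: 19800+0+44·9·68=46728 → min 39048 | T₃..T₆: k=3: 0+16320+66·6·31=28596; k=4: 3564+18972+66·9·31=40950; k=5: 30600+0+66·68·31=169728 → min 28596.
Length 5: T₁..T₅: k=1: 0+39048+11·44·68=71960; k=2: 31944+30600+11·66·68=111912; k=3: 20328+3672+11·6·68=28488; k=4: 20922+0+11·9·68=27654 → min 27654 | T₂..T₆: k=2: 0+28596+44·66·31=118620; k=3: 17424+16320+44·6·31=41928; k=4: 19800+18972+44·9·31=51048; k=5: 39048+0+44·68·31=131800 → min 41928.
Top-level splits: k=1: (T₁..T₁)·(T₂..T₆) → 0+41928+11·44·31 = 56932; k=2: (T₁..T₂)·(T₃..T₆) → 31944+28596+11·66·31 = 83046; k=3: (T₁..T₃)·(T₄..T₆) → 20328+16320+11·6·31 = 38694; k=4: (T₁..T₄)·(T₅..T₆) → 20922+18972+11·9·31 = 42963; k=5: (T₁..T₅)·(T₆..T₆) → 27654+0+11·68·31 = 50842.
Best split is after T₃, i.e. k = 3.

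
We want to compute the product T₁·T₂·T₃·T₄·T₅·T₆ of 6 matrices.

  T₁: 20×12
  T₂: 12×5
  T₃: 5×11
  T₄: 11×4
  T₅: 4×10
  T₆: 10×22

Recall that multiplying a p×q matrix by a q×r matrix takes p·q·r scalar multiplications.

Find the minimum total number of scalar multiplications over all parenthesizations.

Adjacent pairs: T₁T₂ = 20·12·5 = 1200; T₂T₃ = 12·5·11 = 660; T₃T₄ = 5·11·4 = 220; T₄T₅ = 11·4·10 = 440; T₅T₆ = 4·10·22 = 880.
Length 3: T₁..T₃: k=1: 0+660+20·12·11=3300; k=2: 1200+0+20·5·11=2300 → min 2300 | T₂..T₄: k=2: 0+220+12·5·4=460; k=3: 660+0+12·11·4=1188 → min 460 | T₃..T₅: k=3: 0+440+5·11·10=990; k=4: 220+0+5·4·10=420 → min 420 | T₄..T₆: k=4: 0+880+11·4·22=1848; k=5: 440+0+11·10·22=2860 → min 1848.
Length 4: T₁..T₄: k=1: 0+460+20·12·4=1420; k=2: 1200+220+20·5·4=1820; k=3: 2300+0+20·11·4=3180 → min 1420 | T₂..T₅: k=2: 0+420+12·5·10=1020; k=3: 660+440+12·11·10=2420; k=4: 460+0+12·4·10=940 → min 940 | T₃..T₆: k=3: 0+1848+5·11·22=3058; k=4: 220+880+5·4·22=1540; k=5: 420+0+5·10·22=1520 → min 1520.
Length 5: T₁..T₅: k=1: 0+940+20·12·10=3340; k=2: 1200+420+20·5·10=2620; k=3: 2300+440+20·11·10=4940; k=4: 1420+0+20·4·10=2220 → min 2220 | T₂..T₆: k=2: 0+1520+12·5·22=2840; k=3: 660+1848+12·11·22=5412; k=4: 460+880+12·4·22=2396; k=5: 940+0+12·10·22=3580 → min 2396.
Length 6: T₁..T₆: k=1: 0+2396+20·12·22=7676; k=2: 1200+1520+20·5·22=4920; k=3: 2300+1848+20·11·22=8988; k=4: 1420+880+20·4·22=4060; k=5: 2220+0+20·10·22=6620 → min 4060.
Optimal order: ((T₁·(T₂·(T₃·T₄)))·(T₅·T₆)) with cost 4060.

4060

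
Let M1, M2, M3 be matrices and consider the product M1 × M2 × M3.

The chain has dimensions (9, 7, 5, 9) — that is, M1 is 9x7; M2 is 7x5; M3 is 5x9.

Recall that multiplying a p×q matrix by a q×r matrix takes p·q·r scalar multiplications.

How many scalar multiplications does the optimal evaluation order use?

720

Order (M1 × (M2 × M3)): (M2 × M3): 7×5 by 5×9 → 7×9, cost 7·5·9 = 315; (M1 × (M2 × M3)): 9×7 by 7×9 → 9×9, cost 9·7·9 = 567; cumulative 882. Total 882.
Order ((M1 × M2) × M3): (M1 × M2): 9×7 by 7×5 → 9×5, cost 9·7·5 = 315; ((M1 × M2) × M3): 9×5 by 5×9 → 9×9, cost 9·5·9 = 405; cumulative 720. Total 720.
Minimum: 720.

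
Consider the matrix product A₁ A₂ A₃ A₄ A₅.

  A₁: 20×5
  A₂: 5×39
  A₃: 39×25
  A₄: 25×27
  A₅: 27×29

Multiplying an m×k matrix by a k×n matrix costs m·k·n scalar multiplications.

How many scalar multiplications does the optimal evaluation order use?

Adjacent pairs: A₁A₂ = 20·5·39 = 3900; A₂A₃ = 5·39·25 = 4875; A₃A₄ = 39·25·27 = 26325; A₄A₅ = 25·27·29 = 19575.
Length 3: A₁..A₃: k=1: 0+4875+20·5·25=7375; k=2: 3900+0+20·39·25=23400 → min 7375 | A₂..A₄: k=2: 0+26325+5·39·27=31590; k=3: 4875+0+5·25·27=8250 → min 8250 | A₃..A₅: k=3: 0+19575+39·25·29=47850; k=4: 26325+0+39·27·29=56862 → min 47850.
Length 4: A₁..A₄: k=1: 0+8250+20·5·27=10950; k=2: 3900+26325+20·39·27=51285; k=3: 7375+0+20·25·27=20875 → min 10950 | A₂..A₅: k=2: 0+47850+5·39·29=53505; k=3: 4875+19575+5·25·29=28075; k=4: 8250+0+5·27·29=12165 → min 12165.
Length 5: A₁..A₅: k=1: 0+12165+20·5·29=15065; k=2: 3900+47850+20·39·29=74370; k=3: 7375+19575+20·25·29=41450; k=4: 10950+0+20·27·29=26610 → min 15065.
Optimal order: (A₁ (((A₂ A₃) A₄) A₅)) with cost 15065.

15065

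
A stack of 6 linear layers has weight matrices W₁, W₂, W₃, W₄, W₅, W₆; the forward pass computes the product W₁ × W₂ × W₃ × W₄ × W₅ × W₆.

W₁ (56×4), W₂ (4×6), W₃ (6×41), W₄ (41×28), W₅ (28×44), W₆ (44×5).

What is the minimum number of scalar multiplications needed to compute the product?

12504

Adjacent pairs: W₁W₂ = 56·4·6 = 1344; W₂W₃ = 4·6·41 = 984; W₃W₄ = 6·41·28 = 6888; W₄W₅ = 41·28·44 = 50512; W₅W₆ = 28·44·5 = 6160.
Length 3: W₁..W₃: k=1: 0+984+56·4·41=10168; k=2: 1344+0+56·6·41=15120 → min 10168 | W₂..W₄: k=2: 0+6888+4·6·28=7560; k=3: 984+0+4·41·28=5576 → min 5576 | W₃..W₅: k=3: 0+50512+6·41·44=61336; k=4: 6888+0+6·28·44=14280 → min 14280 | W₄..W₆: k=4: 0+6160+41·28·5=11900; k=5: 50512+0+41·44·5=59532 → min 11900.
Length 4: W₁..W₄: k=1: 0+5576+56·4·28=11848; k=2: 1344+6888+56·6·28=17640; k=3: 10168+0+56·41·28=74456 → min 11848 | W₂..W₅: k=2: 0+14280+4·6·44=15336; k=3: 984+50512+4·41·44=58712; k=4: 5576+0+4·28·44=10504 → min 10504 | W₃..W₆: k=3: 0+11900+6·41·5=13130; k=4: 6888+6160+6·28·5=13888; k=5: 14280+0+6·44·5=15600 → min 13130.
Length 5: W₁..W₅: k=1: 0+10504+56·4·44=20360; k=2: 1344+14280+56·6·44=30408; k=3: 10168+50512+56·41·44=161704; k=4: 11848+0+56·28·44=80840 → min 20360 | W₂..W₆: k=2: 0+13130+4·6·5=13250; k=3: 984+11900+4·41·5=13704; k=4: 5576+6160+4·28·5=12296; k=5: 10504+0+4·44·5=11384 → min 11384.
Length 6: W₁..W₆: k=1: 0+11384+56·4·5=12504; k=2: 1344+13130+56·6·5=16154; k=3: 10168+11900+56·41·5=33548; k=4: 11848+6160+56·28·5=25848; k=5: 20360+0+56·44·5=32680 → min 12504.
Optimal order: (W₁ × ((((W₂ × W₃) × W₄) × W₅) × W₆)) with cost 12504.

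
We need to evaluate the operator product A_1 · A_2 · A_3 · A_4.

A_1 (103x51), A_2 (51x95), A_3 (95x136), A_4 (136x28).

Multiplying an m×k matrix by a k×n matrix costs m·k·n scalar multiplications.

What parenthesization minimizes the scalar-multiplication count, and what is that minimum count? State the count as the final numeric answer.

Adjacent pairs: A_1A_2 = 103·51·95 = 499035; A_2A_3 = 51·95·136 = 658920; A_3A_4 = 95·136·28 = 361760.
Length 3: A_1..A_3: k=1: 0+658920+103·51·136=1373328; k=2: 499035+0+103·95·136=1829795 → min 1373328 | A_2..A_4: k=2: 0+361760+51·95·28=497420; k=3: 658920+0+51·136·28=853128 → min 497420.
Length 4: A_1..A_4: k=1: 0+497420+103·51·28=644504; k=2: 499035+361760+103·95·28=1134775; k=3: 1373328+0+103·136·28=1765552 → min 644504.
Optimal parenthesization: (A_1 · (A_2 · (A_3 · A_4))) with cost 644504.

644504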